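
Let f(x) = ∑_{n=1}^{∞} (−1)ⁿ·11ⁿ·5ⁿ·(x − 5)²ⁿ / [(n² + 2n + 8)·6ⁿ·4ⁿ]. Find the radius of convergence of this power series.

Ratio test: |a_{n+1}/a_n| = [(n² + 2n + 8)/((n+1)² + 2(n+1) + 8)] · 11·5/(6·4) → 55/24 as n → ∞.
Since the exponent of (x − 5) increases by 2 each term, convergence requires |x − 5|² < 24/55, hence R = 2√330/55.

R = 2√330/55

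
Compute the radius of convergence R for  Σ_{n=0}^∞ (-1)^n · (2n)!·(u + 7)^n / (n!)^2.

R = 1/4

The ratio of consecutive coefficients is (2n+1)·(2n+2)/(n+1)² → 4.
The series converges when 4 · |u + 7| < 1, giving R = 1/4.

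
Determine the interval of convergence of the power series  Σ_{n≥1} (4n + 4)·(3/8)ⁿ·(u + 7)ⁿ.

(-29/3, -13/3)

The ratio of consecutive coefficients is [(4(n+1) + 4)/(4n + 4)] · 3/8 → 3/8.
The series converges when 3/8 · |u + 7| < 1, giving R = 8/3.
Check u = -13/3: the terms do not tend to 0, so the series diverges.
When u = -29/3, the terms do not tend to 0, so the series diverges.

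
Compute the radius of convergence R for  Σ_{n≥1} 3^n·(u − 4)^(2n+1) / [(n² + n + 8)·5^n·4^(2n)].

By the ratio test, |a_{n+1}/a_n| = [(n² + n + 8)/((n+1)² + (n+1) + 8)] · 3/(5·16) → 3/80.
Successive powers of (u − 4) differ by 2, so the series converges when |u − 4|² · 3/80 < 1, i.e. |u − 4| < √(80/3). So R = 4√15/3.

R = 4√15/3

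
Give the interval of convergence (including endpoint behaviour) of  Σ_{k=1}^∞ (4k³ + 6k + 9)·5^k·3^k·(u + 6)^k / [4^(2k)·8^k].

(-218/15, 38/15)

Apply the ratio test: |a_{k+1}| / |a_k| = [(4(k+1)³ + 6(k+1) + 9)/(4k³ + 6k + 9)] · 5·3/(16·8), which tends to 15/128 as k → ∞.
Convergence for |u + 6| · 15/128 < 1, i.e. |u + 6| < 128/15. So R = 128/15.
Check u = 38/15: the terms do not tend to 0, so the series diverges.
Endpoint u = -218/15: the terms have absolute value of order k³, which does not tend to 0, so the series diverges by the divergence test.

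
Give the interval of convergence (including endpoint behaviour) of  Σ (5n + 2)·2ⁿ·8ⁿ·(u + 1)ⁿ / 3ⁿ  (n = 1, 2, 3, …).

By the ratio test, |a_{n+1}/a_n| = [(5(n+1) + 2)/(5n + 2)] · 2·8/3 → 16/3.
Convergence for |u + 1| · 16/3 < 1, i.e. |u + 1| < 3/16. So R = 3/16.
Endpoint u = -13/16: the terms have absolute value of order n, which does not tend to 0, so the series diverges by the divergence test.
Check u = -19/16: the n-th term does not approach 0; divergence by the term test.

(-19/16, -13/16)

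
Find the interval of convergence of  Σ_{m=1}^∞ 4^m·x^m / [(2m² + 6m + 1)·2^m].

[-1/2, 1/2]

The ratio of consecutive coefficients is [(2m² + 6m + 1)/(2(m+1)² + 6(m+1) + 1)] · 4/2 → 2.
Hence the series converges for |x| < 1/(2) = 1/2, so the radius of convergence is 1/2.
Check x = 1/2: absolute convergence follows by limit comparison with Σ 1/m².
Check x = -1/2: the terms are on the order of 1/m², so the series converges absolutely by comparison with the p-series (p = 2 > 1).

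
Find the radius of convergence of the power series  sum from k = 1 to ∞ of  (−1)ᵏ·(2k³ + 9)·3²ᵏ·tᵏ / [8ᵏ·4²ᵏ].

Apply the ratio test: |a_{k+1}| / |a_k| = [(2(k+1)³ + 9)/(2k³ + 9)] · 9/(8·16), which tends to 9/128 as k → ∞.
Hence the series converges for |t| < 1/(9/128) = 128/9, so the radius of convergence is 128/9.

R = 128/9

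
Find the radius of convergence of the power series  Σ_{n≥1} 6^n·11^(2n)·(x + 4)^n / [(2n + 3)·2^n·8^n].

The ratio of consecutive coefficients is [(2n + 3)/(2(n+1) + 3)] · 6·121/(2·8) → 363/8.
Hence the series converges for |x + 4| < 1/(363/8) = 8/363, so the radius of convergence is 8/363.

R = 8/363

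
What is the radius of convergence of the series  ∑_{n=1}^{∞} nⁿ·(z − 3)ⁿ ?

Applying the root test, |a_n|^(1/n) = n → ∞.
Since the n-th root of |a_n| is unbounded, the series converges only at z = 3; R = 0.

R = 0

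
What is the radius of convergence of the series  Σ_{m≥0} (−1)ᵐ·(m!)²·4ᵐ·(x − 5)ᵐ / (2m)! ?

Ratio test: |a_{m+1}/a_m| = (m+1)²/[(2m+1)·(2m+2)] · 4 → 1 as m → ∞.
Hence R = 1.

R = 1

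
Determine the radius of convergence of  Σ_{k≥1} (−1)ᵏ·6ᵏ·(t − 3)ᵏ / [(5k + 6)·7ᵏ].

R = 7/6

By the ratio test, |a_{k+1}/a_k| = [(5k + 6)/(5(k+1) + 6)] · 6/7 → 6/7.
The series converges when 6/7 · |t − 3| < 1, giving R = 7/6.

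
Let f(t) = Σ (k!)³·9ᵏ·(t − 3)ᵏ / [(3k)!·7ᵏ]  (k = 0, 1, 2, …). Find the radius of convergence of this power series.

R = 21

Apply the ratio test: |a_{k+1}| / |a_k| = (k+1)³/[(3k+1)·(3k+2)·(3k+3)] · 9/7, which tends to 1/21 as k → ∞.
The series converges when 1/21 · |t − 3| < 1, giving R = 21.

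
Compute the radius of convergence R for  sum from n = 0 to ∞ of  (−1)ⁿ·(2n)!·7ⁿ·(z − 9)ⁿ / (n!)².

R = 1/28

Ratio test: |a_{n+1}/a_n| = (2n+1)·(2n+2)/(n+1)² · 7 → 28 as n → ∞.
Hence the series converges for |z − 9| < 1/(28) = 1/28, so the radius of convergence is 1/28.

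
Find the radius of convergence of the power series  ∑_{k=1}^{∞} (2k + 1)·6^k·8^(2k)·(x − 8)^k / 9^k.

The ratio of consecutive coefficients is [(2(k+1) + 1)/(2k + 1)] · 6·64/9 → 128/3.
Convergence for |x − 8| · 128/3 < 1, i.e. |x − 8| < 3/128. So R = 3/128.

R = 3/128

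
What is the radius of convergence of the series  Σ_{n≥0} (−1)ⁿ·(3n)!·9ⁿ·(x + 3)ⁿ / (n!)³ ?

R = 1/243

The ratio of consecutive coefficients is (3n+1)·(3n+2)·(3n+3)/(n+1)³ · 9 → 243.
Hence the series converges for |x + 3| < 1/(243) = 1/243, so the radius of convergence is 1/243.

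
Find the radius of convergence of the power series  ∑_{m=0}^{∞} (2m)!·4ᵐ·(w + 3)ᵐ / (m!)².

R = 1/16

Ratio test: |a_{m+1}/a_m| = (2m+1)·(2m+2)/(m+1)² · 4 → 16 as m → ∞.
Hence the series converges for |w + 3| < 1/(16) = 1/16, so the radius of convergence is 1/16.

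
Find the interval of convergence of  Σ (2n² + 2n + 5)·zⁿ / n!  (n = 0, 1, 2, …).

Apply the ratio test: |a_{n+1}| / |a_n| = (2(n+1)² + 2(n+1) + 5)/(2n² + 2n + 5) · 1/(n+1), which tends to 0 as n → ∞.
The ratio tends to 0 regardless of z, hence R = ∞.

(−∞, ∞)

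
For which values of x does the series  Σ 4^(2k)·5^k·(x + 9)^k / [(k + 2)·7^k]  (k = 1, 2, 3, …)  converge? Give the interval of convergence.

[-727/80, -713/80)

Apply the ratio test: |a_{k+1}| / |a_k| = [(k + 2)/((k+1) + 2)] · 16·5/7, which tends to 80/7 as k → ∞.
Convergence for |x + 9| · 80/7 < 1, i.e. |x + 9| < 7/80. So R = 7/80.
Endpoint x = -713/80: comparison with the harmonic series Σ 1/k shows the series diverges.
Check x = -727/80: convergence follows from the alternating series test (terms decrease monotonically to 0).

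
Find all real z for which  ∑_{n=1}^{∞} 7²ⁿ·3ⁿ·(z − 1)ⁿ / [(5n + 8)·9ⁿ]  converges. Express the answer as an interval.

By the ratio test, |a_{n+1}/a_n| = [(5n + 8)/(5(n+1) + 8)] · 49·3/9 → 49/3.
Thus R = 1/(49/3) = 3/49.
Endpoint z = 52/49: the terms are asymptotic to a nonzero constant times 1/n, so the series diverges by limit comparison with Σ 1/n.
When z = 46/49, an alternating series whose terms decrease to 0 in absolute value, so it converges by the Leibniz criterion.

[46/49, 52/49)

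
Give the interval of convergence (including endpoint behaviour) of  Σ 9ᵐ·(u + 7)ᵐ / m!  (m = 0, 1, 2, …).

By the ratio test, |a_{m+1}/a_m| = 9 · 1/(m+1) → 0.
Since the limit is 0 < 1 for every u, the series converges on all of ℝ and R = ∞.

(−∞, ∞)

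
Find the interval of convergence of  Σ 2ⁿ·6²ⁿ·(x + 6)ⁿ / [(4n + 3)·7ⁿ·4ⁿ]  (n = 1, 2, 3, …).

By the ratio test, |a_{n+1}/a_n| = [(4n + 3)/(4(n+1) + 3)] · 2·36/(7·4) → 18/7.
The series converges when 18/7 · |x + 6| < 1, giving R = 7/18.
When x = -101/18, the terms are asymptotic to a nonzero constant times 1/n, so the series diverges by limit comparison with Σ 1/n.
Endpoint x = -115/18: the terms alternate in sign and decrease monotonically to 0 in absolute value (size ~ c/n), so the alternating series test gives convergence.

[-115/18, -101/18)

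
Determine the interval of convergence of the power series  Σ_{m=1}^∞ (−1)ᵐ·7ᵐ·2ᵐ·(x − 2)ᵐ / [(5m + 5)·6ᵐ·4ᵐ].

(2/7, 26/7]

By the ratio test, |a_{m+1}/a_m| = [(5m + 5)/(5(m+1) + 5)] · 7·2/(6·4) → 7/12.
Convergence for |x − 2| · 7/12 < 1, i.e. |x − 2| < 12/7. So R = 12/7.
Check x = 26/7: convergence follows from the alternating series test (terms decrease monotonically to 0).
At x = 2/7: the terms are asymptotic to a nonzero constant times 1/m, so the series diverges by limit comparison with Σ 1/m.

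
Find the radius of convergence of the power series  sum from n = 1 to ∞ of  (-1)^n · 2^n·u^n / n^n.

R = ∞

Root test: |a_n|^(1/n) = 2/n → 0.
The limit is 0 for every u, so R = ∞.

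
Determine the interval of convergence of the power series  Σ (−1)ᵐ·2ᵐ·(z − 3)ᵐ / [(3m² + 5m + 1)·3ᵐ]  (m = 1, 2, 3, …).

[3/2, 9/2]

Apply the ratio test: |a_{m+1}| / |a_m| = [(3m² + 5m + 1)/(3(m+1)² + 5(m+1) + 1)] · 2/3, which tends to 2/3 as m → ∞.
Thus R = 1/(2/3) = 3/2.
Check z = 9/2: absolute convergence follows by limit comparison with Σ 1/m².
Endpoint z = 3/2: the terms are on the order of 1/m², so the series converges absolutely by comparison with the p-series (p = 2 > 1).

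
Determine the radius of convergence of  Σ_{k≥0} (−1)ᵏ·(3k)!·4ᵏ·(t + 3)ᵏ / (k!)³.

R = 1/108

The ratio of consecutive coefficients is (3k+1)·(3k+2)·(3k+3)/(k+1)³ · 4 → 108.
Thus R = 1/(108) = 1/108.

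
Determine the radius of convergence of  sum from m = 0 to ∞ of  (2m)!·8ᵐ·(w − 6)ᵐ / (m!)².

R = 1/32

By the ratio test, |a_{m+1}/a_m| = (2m+1)·(2m+2)/(m+1)² · 8 → 32.
Thus R = 1/(32) = 1/32.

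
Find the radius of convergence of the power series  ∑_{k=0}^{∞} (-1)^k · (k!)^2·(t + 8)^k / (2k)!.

R = 4

Apply the ratio test: |a_{k+1}| / |a_k| = (k+1)²/[(2k+1)·(2k+2)], which tends to 1/4 as k → ∞.
Hence the series converges for |t + 8| < 1/(1/4) = 4, so the radius of convergence is 4.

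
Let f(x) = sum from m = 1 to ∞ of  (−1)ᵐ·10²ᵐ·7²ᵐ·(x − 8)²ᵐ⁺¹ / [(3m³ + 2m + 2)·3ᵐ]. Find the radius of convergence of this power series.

By the ratio test, |a_{m+1}/a_m| = [(3m³ + 2m + 2)/(3(m+1)³ + 2(m+1) + 2)] · 100·49/3 → 4900/3.
Since the exponent of (x − 8) increases by 2 each term, convergence requires |x − 8|² < 3/4900, hence R = √3/70.

R = √3/70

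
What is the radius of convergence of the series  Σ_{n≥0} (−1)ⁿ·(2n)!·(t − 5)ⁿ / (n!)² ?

By the ratio test, |a_{n+1}/a_n| = (2n+1)·(2n+2)/(n+1)² → 4.
Thus R = 1/(4) = 1/4.

R = 1/4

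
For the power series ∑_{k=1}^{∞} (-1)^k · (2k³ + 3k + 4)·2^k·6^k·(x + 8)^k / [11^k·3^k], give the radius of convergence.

R = 11/4

The ratio of consecutive coefficients is [(2(k+1)³ + 3(k+1) + 4)/(2k³ + 3k + 4)] · 2·6/(11·3) → 4/11.
Convergence for |x + 8| · 4/11 < 1, i.e. |x + 8| < 11/4. So R = 11/4.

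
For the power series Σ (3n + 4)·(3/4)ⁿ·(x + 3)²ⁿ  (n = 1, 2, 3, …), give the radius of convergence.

R = 2√3/3

Ratio test: |a_{n+1}/a_n| = [(3(n+1) + 4)/(3n + 4)] · 3/4 → 3/4 as n → ∞.
Since the exponent of (x + 3) increases by 2 each term, convergence requires |x + 3|² < 4/3, hence R = 2√3/3.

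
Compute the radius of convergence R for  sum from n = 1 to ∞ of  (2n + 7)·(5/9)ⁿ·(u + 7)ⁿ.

R = 9/5

By the ratio test, |a_{n+1}/a_n| = [(2(n+1) + 7)/(2n + 7)] · 5/9 → 5/9.
The series converges when 5/9 · |u + 7| < 1, giving R = 9/5.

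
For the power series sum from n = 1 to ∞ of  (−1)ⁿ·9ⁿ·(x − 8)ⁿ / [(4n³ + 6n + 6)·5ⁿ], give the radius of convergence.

R = 5/9

By the ratio test, |a_{n+1}/a_n| = [(4n³ + 6n + 6)/(4(n+1)³ + 6(n+1) + 6)] · 9/5 → 9/5.
The series converges when 9/5 · |x − 8| < 1, giving R = 5/9.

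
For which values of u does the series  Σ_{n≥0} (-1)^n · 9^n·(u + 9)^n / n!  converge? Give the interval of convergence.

By the ratio test, |a_{n+1}/a_n| = 9 · 1/(n+1) → 0.
The limit is 0, so the series converges for all u; R = ∞.

(−∞, ∞)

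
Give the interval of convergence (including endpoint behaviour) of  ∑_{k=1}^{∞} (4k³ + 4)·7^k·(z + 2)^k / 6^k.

(-20/7, -8/7)

The ratio of consecutive coefficients is [(4(k+1)³ + 4)/(4k³ + 4)] · 7/6 → 7/6.
Convergence for |z + 2| · 7/6 < 1, i.e. |z + 2| < 6/7. So R = 6/7.
Check z = -8/7: the terms do not tend to 0, so the series diverges.
At z = -20/7: the terms have absolute value of order k³, which does not tend to 0, so the series diverges by the divergence test.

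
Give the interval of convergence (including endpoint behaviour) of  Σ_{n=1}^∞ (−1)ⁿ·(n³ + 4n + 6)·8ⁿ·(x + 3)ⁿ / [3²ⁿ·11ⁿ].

(-123/8, 75/8)

By the ratio test, |a_{n+1}/a_n| = [((n+1)³ + 4(n+1) + 6)/(n³ + 4n + 6)] · 8/(9·11) → 8/99.
Hence the series converges for |x + 3| < 1/(8/99) = 99/8, so the radius of convergence is 99/8.
Check x = 75/8: the n-th term does not approach 0; divergence by the term test.
When x = -123/8, the n-th term does not approach 0; divergence by the term test.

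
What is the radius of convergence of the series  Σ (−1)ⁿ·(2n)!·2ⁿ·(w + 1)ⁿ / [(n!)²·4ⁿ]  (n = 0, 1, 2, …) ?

R = 1/2

By the ratio test, |a_{n+1}/a_n| = (2n+1)·(2n+2)/(n+1)² · 2/4 → 2.
The series converges when 2 · |w + 1| < 1, giving R = 1/2.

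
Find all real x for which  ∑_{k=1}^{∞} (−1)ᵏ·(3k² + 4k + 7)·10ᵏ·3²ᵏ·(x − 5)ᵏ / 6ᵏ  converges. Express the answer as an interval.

The ratio of consecutive coefficients is [(3(k+1)² + 4(k+1) + 7)/(3k² + 4k + 7)] · 10·9/6 → 15.
Hence the series converges for |x − 5| < 1/(15) = 1/15, so the radius of convergence is 1/15.
When x = 76/15, the k-th term does not approach 0; divergence by the term test.
When x = 74/15, the k-th term does not approach 0; divergence by the term test.

(74/15, 76/15)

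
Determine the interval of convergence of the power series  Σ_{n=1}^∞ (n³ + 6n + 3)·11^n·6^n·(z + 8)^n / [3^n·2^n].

(-89/11, -87/11)

Ratio test: |a_{n+1}/a_n| = [((n+1)³ + 6(n+1) + 3)/(n³ + 6n + 3)] · 11·6/(3·2) → 11 as n → ∞.
Hence the series converges for |z + 8| < 1/(11) = 1/11, so the radius of convergence is 1/11.
At z = -87/11: the terms do not tend to 0, so the series diverges.
When z = -89/11, the terms have absolute value of order n³, which does not tend to 0, so the series diverges by the divergence test.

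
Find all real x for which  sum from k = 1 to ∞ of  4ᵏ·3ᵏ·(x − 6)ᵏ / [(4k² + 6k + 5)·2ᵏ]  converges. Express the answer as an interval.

[35/6, 37/6]

By the ratio test, |a_{k+1}/a_k| = [(4k² + 6k + 5)/(4(k+1)² + 6(k+1) + 5)] · 4·3/2 → 6.
Thus R = 1/(6) = 1/6.
Endpoint x = 37/6: absolute convergence follows by limit comparison with Σ 1/k².
At x = 35/6: the terms are on the order of 1/k², so the series converges absolutely by comparison with the p-series (p = 2 > 1).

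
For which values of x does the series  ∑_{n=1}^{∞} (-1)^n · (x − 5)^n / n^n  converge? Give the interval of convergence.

(−∞, ∞)

By the Cauchy root test, |a_n|^(1/n) = 1/n → 0.
The limit is 0 for every x, so R = ∞.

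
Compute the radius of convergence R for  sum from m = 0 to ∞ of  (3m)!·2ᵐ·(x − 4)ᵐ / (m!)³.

R = 1/54

The ratio of consecutive coefficients is (3m+1)·(3m+2)·(3m+3)/(m+1)³ · 2 → 54.
The series converges when 54 · |x − 4| < 1, giving R = 1/54.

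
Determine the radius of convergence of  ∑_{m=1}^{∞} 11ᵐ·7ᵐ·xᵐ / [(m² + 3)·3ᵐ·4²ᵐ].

The ratio of consecutive coefficients is [(m² + 3)/((m+1)² + 3)] · 11·7/(3·16) → 77/48.
Thus R = 1/(77/48) = 48/77.

R = 48/77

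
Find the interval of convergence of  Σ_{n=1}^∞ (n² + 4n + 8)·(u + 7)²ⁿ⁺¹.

By the ratio test, |a_{n+1}/a_n| = ((n+1)² + 4(n+1) + 8)/(n² + 4n + 8) → 1.
Since the exponent of (u + 7) increases by 2 each term, convergence requires |u + 7|² < 1, hence R = 1.
Check u = -6: the terms do not tend to 0, so the series diverges.
Endpoint u = -8: the terms have absolute value of order n², which does not tend to 0, so the series diverges by the divergence test.

(-8, -6)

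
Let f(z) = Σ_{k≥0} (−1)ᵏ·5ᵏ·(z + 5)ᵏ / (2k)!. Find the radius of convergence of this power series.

R = ∞

Ratio test: |a_{k+1}/a_k| = 5 · 1/[(2k+1)·(2k+2)] → 0 as k → ∞.
The ratio tends to 0 regardless of z, hence R = ∞.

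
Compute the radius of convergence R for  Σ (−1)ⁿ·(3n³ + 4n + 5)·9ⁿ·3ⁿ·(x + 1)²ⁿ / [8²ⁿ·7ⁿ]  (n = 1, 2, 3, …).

R = 8√21/9

By the ratio test, |a_{n+1}/a_n| = [(3(n+1)³ + 4(n+1) + 5)/(3n³ + 4n + 5)] · 9·3/(64·7) → 27/448.
Since the exponent of (x + 1) increases by 2 each term, convergence requires |x + 1|² < 448/27, hence R = 8√21/9.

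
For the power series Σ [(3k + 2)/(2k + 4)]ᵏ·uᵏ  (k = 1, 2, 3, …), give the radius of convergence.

By the Cauchy root test, |a_k|^(1/k) = (3k + 2)/(2k + 4) → 3/2.
Thus R = 1/(3/2) = 2/3.

R = 2/3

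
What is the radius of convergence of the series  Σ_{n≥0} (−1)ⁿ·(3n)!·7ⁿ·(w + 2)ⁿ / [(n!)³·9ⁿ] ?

By the ratio test, |a_{n+1}/a_n| = (3n+1)·(3n+2)·(3n+3)/(n+1)³ · 7/9 → 21.
Thus R = 1/(21) = 1/21.

R = 1/21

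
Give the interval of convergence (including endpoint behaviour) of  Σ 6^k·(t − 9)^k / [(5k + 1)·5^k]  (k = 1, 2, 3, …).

[49/6, 59/6)

Apply the ratio test: |a_{k+1}| / |a_k| = [(5k + 1)/(5(k+1) + 1)] · 6/5, which tends to 6/5 as k → ∞.
Convergence for |t − 9| · 6/5 < 1, i.e. |t − 9| < 5/6. So R = 5/6.
When t = 59/6, the terms behave like c/k; limit comparison with the harmonic series gives divergence.
At t = 49/6: the terms alternate in sign and decrease monotonically to 0 in absolute value (size ~ c/k), so the alternating series test gives convergence.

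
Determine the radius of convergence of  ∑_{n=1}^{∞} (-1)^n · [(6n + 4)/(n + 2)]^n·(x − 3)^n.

Applying the root test, |a_n|^(1/n) = (6n + 4)/(n + 2) → 6.
Thus R = 1/(6) = 1/6.

R = 1/6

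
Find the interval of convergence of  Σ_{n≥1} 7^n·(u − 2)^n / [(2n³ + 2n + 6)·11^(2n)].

[-107/7, 135/7]

By the ratio test, |a_{n+1}/a_n| = [(2n³ + 2n + 6)/(2(n+1)³ + 2(n+1) + 6)] · 7/121 → 7/121.
Thus R = 1/(7/121) = 121/7.
At u = 135/7: absolute convergence follows by limit comparison with Σ 1/n³.
When u = -107/7, absolute convergence follows by limit comparison with Σ 1/n³.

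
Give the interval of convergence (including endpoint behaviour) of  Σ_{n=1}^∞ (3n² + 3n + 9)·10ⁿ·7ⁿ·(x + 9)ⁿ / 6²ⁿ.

Ratio test: |a_{n+1}/a_n| = [(3(n+1)² + 3(n+1) + 9)/(3n² + 3n + 9)] · 10·7/36 → 35/18 as n → ∞.
Hence the series converges for |x + 9| < 1/(35/18) = 18/35, so the radius of convergence is 18/35.
Check x = -297/35: the terms have absolute value of order n², which does not tend to 0, so the series diverges by the divergence test.
Endpoint x = -333/35: the terms have absolute value of order n², which does not tend to 0, so the series diverges by the divergence test.

(-333/35, -297/35)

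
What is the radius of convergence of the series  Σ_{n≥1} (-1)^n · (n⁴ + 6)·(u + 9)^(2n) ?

R = 1

Apply the ratio test: |a_{n+1}| / |a_n| = ((n+1)⁴ + 6)/(n⁴ + 6), which tends to 1 as n → ∞.
Successive powers of (u + 9) differ by 2, so the series converges when |u + 9|² · 1 < 1, i.e. |u + 9| < √(1) = 1. So R = 1.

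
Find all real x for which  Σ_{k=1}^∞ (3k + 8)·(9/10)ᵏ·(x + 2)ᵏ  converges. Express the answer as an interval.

Apply the ratio test: |a_{k+1}| / |a_k| = [(3(k+1) + 8)/(3k + 8)] · 9/10, which tends to 9/10 as k → ∞.
Convergence for |x + 2| · 9/10 < 1, i.e. |x + 2| < 10/9. So R = 10/9.
At x = -8/9: the terms do not tend to 0, so the series diverges.
Check x = -28/9: the k-th term does not approach 0; divergence by the term test.

(-28/9, -8/9)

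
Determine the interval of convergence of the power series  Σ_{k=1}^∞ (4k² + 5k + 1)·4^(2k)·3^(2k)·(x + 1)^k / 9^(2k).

(-25/16, -7/16)

The ratio of consecutive coefficients is [(4(k+1)² + 5(k+1) + 1)/(4k² + 5k + 1)] · 16·9/81 → 16/9.
Thus R = 1/(16/9) = 9/16.
At x = -7/16: the terms do not tend to 0, so the series diverges.
Check x = -25/16: the terms do not tend to 0, so the series diverges.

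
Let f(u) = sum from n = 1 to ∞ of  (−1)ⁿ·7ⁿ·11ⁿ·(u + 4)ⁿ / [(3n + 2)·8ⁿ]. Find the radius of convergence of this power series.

Ratio test: |a_{n+1}/a_n| = [(3n + 2)/(3(n+1) + 2)] · 7·11/8 → 77/8 as n → ∞.
Hence the series converges for |u + 4| < 1/(77/8) = 8/77, so the radius of convergence is 8/77.

R = 8/77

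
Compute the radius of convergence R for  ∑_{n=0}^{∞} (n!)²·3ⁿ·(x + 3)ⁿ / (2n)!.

Ratio test: |a_{n+1}/a_n| = (n+1)²/[(2n+1)·(2n+2)] · 3 → 3/4 as n → ∞.
Convergence for |x + 3| · 3/4 < 1, i.e. |x + 3| < 4/3. So R = 4/3.

R = 4/3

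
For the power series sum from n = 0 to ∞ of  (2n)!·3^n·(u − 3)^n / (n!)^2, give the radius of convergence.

R = 1/12

By the ratio test, |a_{n+1}/a_n| = (2n+1)·(2n+2)/(n+1)² · 3 → 12.
Convergence for |u − 3| · 12 < 1, i.e. |u − 3| < 1/12. So R = 1/12.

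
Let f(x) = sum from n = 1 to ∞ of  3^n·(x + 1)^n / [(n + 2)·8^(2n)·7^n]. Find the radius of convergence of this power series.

Ratio test: |a_{n+1}/a_n| = [(n + 2)/((n+1) + 2)] · 3/(64·7) → 3/448 as n → ∞.
The series converges when 3/448 · |x + 1| < 1, giving R = 448/3.

R = 448/3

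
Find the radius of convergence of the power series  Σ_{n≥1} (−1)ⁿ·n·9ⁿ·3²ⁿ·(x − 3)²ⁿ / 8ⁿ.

R = 2√2/9

Apply the ratio test: |a_{n+1}| / |a_n| = [(n+1)/n] · 9·9/8, which tends to 81/8 as n → ∞.
Writing y = (x − 3)², the series in y has radius 8/81, so |x − 3| < √(8/81) and R = 2√2/9.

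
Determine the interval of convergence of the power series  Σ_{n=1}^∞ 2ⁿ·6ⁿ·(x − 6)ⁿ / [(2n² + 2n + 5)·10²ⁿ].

The ratio of consecutive coefficients is [(2n² + 2n + 5)/(2(n+1)² + 2(n+1) + 5)] · 2·6/100 → 3/25.
Thus R = 1/(3/25) = 25/3.
At x = 43/3: the terms are on the order of 1/n², so the series converges absolutely by comparison with the p-series (p = 2 > 1).
Endpoint x = -7/3: the series is dominated by a constant times Σ 1/n², which converges (p = 2 > 1).

[-7/3, 43/3]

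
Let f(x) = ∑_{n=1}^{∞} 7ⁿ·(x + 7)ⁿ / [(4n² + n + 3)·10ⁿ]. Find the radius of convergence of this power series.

R = 10/7

The ratio of consecutive coefficients is [(4n² + n + 3)/(4(n+1)² + (n+1) + 3)] · 7/10 → 7/10.
Thus R = 1/(7/10) = 10/7.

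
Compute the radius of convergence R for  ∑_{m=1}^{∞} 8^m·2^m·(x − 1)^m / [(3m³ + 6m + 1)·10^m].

Apply the ratio test: |a_{m+1}| / |a_m| = [(3m³ + 6m + 1)/(3(m+1)³ + 6(m+1) + 1)] · 8·2/10, which tends to 8/5 as m → ∞.
Thus R = 1/(8/5) = 5/8.

R = 5/8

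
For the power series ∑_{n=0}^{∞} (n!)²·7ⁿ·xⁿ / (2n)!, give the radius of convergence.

R = 4/7

Apply the ratio test: |a_{n+1}| / |a_n| = (n+1)²/[(2n+1)·(2n+2)] · 7, which tends to 7/4 as n → ∞.
The series converges when 7/4 · |x| < 1, giving R = 4/7.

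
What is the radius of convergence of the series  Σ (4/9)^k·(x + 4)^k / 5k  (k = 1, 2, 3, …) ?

R = 9/4

The ratio of consecutive coefficients is [5k/5(k+1)] · 4/9 → 4/9.
The series converges when 4/9 · |x + 4| < 1, giving R = 9/4.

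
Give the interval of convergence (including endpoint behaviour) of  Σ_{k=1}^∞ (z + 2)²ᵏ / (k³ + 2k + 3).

[-3, -1]

Ratio test: |a_{k+1}/a_k| = (k³ + 2k + 3)/((k+1)³ + 2(k+1) + 3) → 1 as k → ∞.
Writing y = (z + 2)², the series in y has radius 1, so |z + 2| < √(1) = 1 and R = 1.
At z = -1: the series is dominated by a constant times Σ 1/k³, which converges (p = 3 > 1).
Endpoint z = -3: absolute convergence follows by limit comparison with Σ 1/k³.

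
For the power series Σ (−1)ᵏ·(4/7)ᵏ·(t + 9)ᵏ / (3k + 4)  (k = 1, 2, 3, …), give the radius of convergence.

R = 7/4

The ratio of consecutive coefficients is [(3k + 4)/(3(k+1) + 4)] · 4/7 → 4/7.
Hence the series converges for |t + 9| < 1/(4/7) = 7/4, so the radius of convergence is 7/4.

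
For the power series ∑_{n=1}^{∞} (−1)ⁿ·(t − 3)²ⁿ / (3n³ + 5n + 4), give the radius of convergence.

Ratio test: |a_{n+1}/a_n| = (3n³ + 5n + 4)/(3(n+1)³ + 5(n+1) + 4) → 1 as n → ∞.
Successive powers of (t − 3) differ by 2, so the series converges when |t − 3|² · 1 < 1, i.e. |t − 3| < √(1) = 1. So R = 1.

R = 1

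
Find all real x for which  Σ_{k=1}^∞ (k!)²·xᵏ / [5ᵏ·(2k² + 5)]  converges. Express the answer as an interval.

The ratio of consecutive coefficients is (k+1)² · 1/5 · (2k² + 5)/(2(k+1)² + 5) → ∞.
Since the ratio → ∞, the series diverges for every x ≠ 0, and R = 0.

{0}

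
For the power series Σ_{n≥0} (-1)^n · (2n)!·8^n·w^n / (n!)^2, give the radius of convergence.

Apply the ratio test: |a_{n+1}| / |a_n| = (2n+1)·(2n+2)/(n+1)² · 8, which tends to 32 as n → ∞.
Thus R = 1/(32) = 1/32.

R = 1/32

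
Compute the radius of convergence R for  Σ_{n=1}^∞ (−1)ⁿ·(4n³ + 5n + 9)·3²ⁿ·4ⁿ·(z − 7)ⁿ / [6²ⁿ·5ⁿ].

Apply the ratio test: |a_{n+1}| / |a_n| = [(4(n+1)³ + 5(n+1) + 9)/(4n³ + 5n + 9)] · 9·4/(36·5), which tends to 1/5 as n → ∞.
Thus R = 1/(1/5) = 5.

R = 5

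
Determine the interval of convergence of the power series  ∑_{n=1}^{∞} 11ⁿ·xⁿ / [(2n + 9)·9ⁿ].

[-9/11, 9/11)

Apply the ratio test: |a_{n+1}| / |a_n| = [(2n + 9)/(2(n+1) + 9)] · 11/9, which tends to 11/9 as n → ∞.
Convergence for |x| · 11/9 < 1, i.e. |x| < 9/11. So R = 9/11.
Endpoint x = 9/11: the terms are asymptotic to a nonzero constant times 1/n, so the series diverges by limit comparison with Σ 1/n.
Endpoint x = -9/11: convergence follows from the alternating series test (terms decrease monotonically to 0).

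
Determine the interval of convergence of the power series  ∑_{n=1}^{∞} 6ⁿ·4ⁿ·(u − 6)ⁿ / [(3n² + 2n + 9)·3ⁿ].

The ratio of consecutive coefficients is [(3n² + 2n + 9)/(3(n+1)² + 2(n+1) + 9)] · 6·4/3 → 8.
The series converges when 8 · |u − 6| < 1, giving R = 1/8.
Check u = 49/8: the terms are on the order of 1/n², so the series converges absolutely by comparison with the p-series (p = 2 > 1).
Check u = 47/8: the terms are on the order of 1/n², so the series converges absolutely by comparison with the p-series (p = 2 > 1).

[47/8, 49/8]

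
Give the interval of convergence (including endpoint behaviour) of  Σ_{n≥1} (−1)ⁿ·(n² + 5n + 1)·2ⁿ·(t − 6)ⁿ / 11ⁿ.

(1/2, 23/2)

Ratio test: |a_{n+1}/a_n| = [((n+1)² + 5(n+1) + 1)/(n² + 5n + 1)] · 2/11 → 2/11 as n → ∞.
Convergence for |t − 6| · 2/11 < 1, i.e. |t − 6| < 11/2. So R = 11/2.
Check t = 23/2: the terms have absolute value of order n², which does not tend to 0, so the series diverges by the divergence test.
At t = 1/2: the terms have absolute value of order n², which does not tend to 0, so the series diverges by the divergence test.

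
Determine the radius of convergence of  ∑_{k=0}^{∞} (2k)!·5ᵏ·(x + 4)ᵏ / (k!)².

Apply the ratio test: |a_{k+1}| / |a_k| = (2k+1)·(2k+2)/(k+1)² · 5, which tends to 20 as k → ∞.
Hence the series converges for |x + 4| < 1/(20) = 1/20, so the radius of convergence is 1/20.

R = 1/20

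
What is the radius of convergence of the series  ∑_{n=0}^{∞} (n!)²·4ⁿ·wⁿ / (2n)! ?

R = 1

Apply the ratio test: |a_{n+1}| / |a_n| = (n+1)²/[(2n+1)·(2n+2)] · 4, which tends to 1 as n → ∞.
So the series converges when |w| < 1 and diverges when |w| > 1; R = 1.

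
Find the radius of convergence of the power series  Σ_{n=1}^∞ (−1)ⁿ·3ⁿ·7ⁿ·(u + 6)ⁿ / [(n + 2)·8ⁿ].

Ratio test: |a_{n+1}/a_n| = [(n + 2)/((n+1) + 2)] · 3·7/8 → 21/8 as n → ∞.
The series converges when 21/8 · |u + 6| < 1, giving R = 8/21.

R = 8/21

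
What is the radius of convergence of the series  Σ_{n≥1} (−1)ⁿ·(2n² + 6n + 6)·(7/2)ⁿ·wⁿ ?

The ratio of consecutive coefficients is [(2(n+1)² + 6(n+1) + 6)/(2n² + 6n + 6)] · 7/2 → 7/2.
Convergence for |w| · 7/2 < 1, i.e. |w| < 2/7. So R = 2/7.

R = 2/7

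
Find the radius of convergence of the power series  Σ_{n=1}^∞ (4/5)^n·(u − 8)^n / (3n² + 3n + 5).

By the ratio test, |a_{n+1}/a_n| = [(3n² + 3n + 5)/(3(n+1)² + 3(n+1) + 5)] · 4/5 → 4/5.
Thus R = 1/(4/5) = 5/4.

R = 5/4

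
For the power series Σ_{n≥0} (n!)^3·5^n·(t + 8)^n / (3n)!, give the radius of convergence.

By the ratio test, |a_{n+1}/a_n| = (n+1)³/[(3n+1)·(3n+2)·(3n+3)] · 5 → 5/27.
Hence the series converges for |t + 8| < 1/(5/27) = 27/5, so the radius of convergence is 27/5.

R = 27/5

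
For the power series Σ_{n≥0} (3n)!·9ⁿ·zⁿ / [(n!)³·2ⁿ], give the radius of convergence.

By the ratio test, |a_{n+1}/a_n| = (3n+1)·(3n+2)·(3n+3)/(n+1)³ · 9/2 → 243/2.
The series converges when 243/2 · |z| < 1, giving R = 2/243.

R = 2/243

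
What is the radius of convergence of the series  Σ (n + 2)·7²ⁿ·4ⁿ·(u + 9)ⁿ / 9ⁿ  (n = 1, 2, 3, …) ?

The ratio of consecutive coefficients is [((n+1) + 2)/(n + 2)] · 49·4/9 → 196/9.
Hence the series converges for |u + 9| < 1/(196/9) = 9/196, so the radius of convergence is 9/196.

R = 9/196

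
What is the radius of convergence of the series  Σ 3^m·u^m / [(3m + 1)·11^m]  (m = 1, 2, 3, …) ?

R = 11/3

The ratio of consecutive coefficients is [(3m + 1)/(3(m+1) + 1)] · 3/11 → 3/11.
Thus R = 1/(3/11) = 11/3.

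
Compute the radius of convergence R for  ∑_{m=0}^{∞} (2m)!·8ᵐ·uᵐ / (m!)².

By the ratio test, |a_{m+1}/a_m| = (2m+1)·(2m+2)/(m+1)² · 8 → 32.
Hence the series converges for |u| < 1/(32) = 1/32, so the radius of convergence is 1/32.

R = 1/32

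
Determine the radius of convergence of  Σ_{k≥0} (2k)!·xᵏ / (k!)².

The ratio of consecutive coefficients is (2k+1)·(2k+2)/(k+1)² → 4.
Convergence for |x| · 4 < 1, i.e. |x| < 1/4. So R = 1/4.

R = 1/4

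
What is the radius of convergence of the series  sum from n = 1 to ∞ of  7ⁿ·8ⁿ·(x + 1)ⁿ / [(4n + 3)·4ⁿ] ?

R = 1/14

By the ratio test, |a_{n+1}/a_n| = [(4n + 3)/(4(n+1) + 3)] · 7·8/4 → 14.
Thus R = 1/(14) = 1/14.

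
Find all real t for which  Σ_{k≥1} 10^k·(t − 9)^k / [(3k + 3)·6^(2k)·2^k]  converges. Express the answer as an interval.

[9/5, 81/5)

By the ratio test, |a_{k+1}/a_k| = [(3k + 3)/(3(k+1) + 3)] · 10/(36·2) → 5/36.
Thus R = 1/(5/36) = 36/5.
When t = 81/5, comparison with the harmonic series Σ 1/k shows the series diverges.
When t = 9/5, an alternating series whose terms decrease to 0 in absolute value, so it converges by the Leibniz criterion.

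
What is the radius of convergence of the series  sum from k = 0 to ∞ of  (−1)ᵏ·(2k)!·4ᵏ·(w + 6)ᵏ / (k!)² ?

R = 1/16

By the ratio test, |a_{k+1}/a_k| = (2k+1)·(2k+2)/(k+1)² · 4 → 16.
Convergence for |w + 6| · 16 < 1, i.e. |w + 6| < 1/16. So R = 1/16.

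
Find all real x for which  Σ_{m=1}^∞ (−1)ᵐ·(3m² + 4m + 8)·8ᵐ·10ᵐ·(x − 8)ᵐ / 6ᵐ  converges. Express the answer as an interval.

(317/40, 323/40)

By the ratio test, |a_{m+1}/a_m| = [(3(m+1)² + 4(m+1) + 8)/(3m² + 4m + 8)] · 8·10/6 → 40/3.
The series converges when 40/3 · |x − 8| < 1, giving R = 3/40.
Check x = 323/40: the m-th term does not approach 0; divergence by the term test.
Endpoint x = 317/40: the terms do not tend to 0, so the series diverges.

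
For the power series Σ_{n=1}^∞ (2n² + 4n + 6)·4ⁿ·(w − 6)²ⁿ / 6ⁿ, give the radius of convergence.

By the ratio test, |a_{n+1}/a_n| = [(2(n+1)² + 4(n+1) + 6)/(2n² + 4n + 6)] · 4/6 → 2/3.
Writing y = (w − 6)², the series in y has radius 3/2, so |w − 6| < √(3/2) and R = √6/2.

R = √6/2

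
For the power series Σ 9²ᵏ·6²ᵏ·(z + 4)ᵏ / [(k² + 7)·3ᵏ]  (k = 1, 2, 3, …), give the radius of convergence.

By the ratio test, |a_{k+1}/a_k| = [(k² + 7)/((k+1)² + 7)] · 81·36/3 → 972.
Hence the series converges for |z + 4| < 1/(972) = 1/972, so the radius of convergence is 1/972.

R = 1/972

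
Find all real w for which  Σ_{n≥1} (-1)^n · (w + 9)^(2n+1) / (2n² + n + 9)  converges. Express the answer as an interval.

[-10, -8]

By the ratio test, |a_{n+1}/a_n| = (2n² + n + 9)/(2(n+1)² + (n+1) + 9) → 1.
Writing y = (w + 9)², the series in y has radius 1, so |w + 9| < √(1) = 1 and R = 1.
Check w = -8: the terms are on the order of 1/n², so the series converges absolutely by comparison with the p-series (p = 2 > 1).
Endpoint w = -10: absolute convergence follows by limit comparison with Σ 1/n².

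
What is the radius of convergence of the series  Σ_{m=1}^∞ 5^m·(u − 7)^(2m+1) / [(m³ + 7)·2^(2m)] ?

R = 2√5/5

Apply the ratio test: |a_{m+1}| / |a_m| = [(m³ + 7)/((m+1)³ + 7)] · 5/4, which tends to 5/4 as m → ∞.
Writing y = (u − 7)², the series in y has radius 4/5, so |u − 7| < √(4/5) and R = 2√5/5.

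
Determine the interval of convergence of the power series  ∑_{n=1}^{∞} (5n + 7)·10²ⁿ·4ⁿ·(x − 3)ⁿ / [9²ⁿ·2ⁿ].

(519/200, 681/200)

The ratio of consecutive coefficients is [(5(n+1) + 7)/(5n + 7)] · 100·4/(81·2) → 200/81.
The series converges when 200/81 · |x − 3| < 1, giving R = 81/200.
When x = 681/200, the terms do not tend to 0, so the series diverges.
When x = 519/200, the n-th term does not approach 0; divergence by the term test.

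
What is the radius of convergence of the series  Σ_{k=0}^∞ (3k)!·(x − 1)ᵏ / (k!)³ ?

The ratio of consecutive coefficients is (3k+1)·(3k+2)·(3k+3)/(k+1)³ → 27.
Hence the series converges for |x − 1| < 1/(27) = 1/27, so the radius of convergence is 1/27.

R = 1/27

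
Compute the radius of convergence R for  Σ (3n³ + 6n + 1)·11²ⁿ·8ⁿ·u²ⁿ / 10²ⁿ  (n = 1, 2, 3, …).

R = 5√2/22

Ratio test: |a_{n+1}/a_n| = [(3(n+1)³ + 6(n+1) + 1)/(3n³ + 6n + 1)] · 121·8/100 → 242/25 as n → ∞.
Writing y = u², the series in y has radius 25/242, so |u| < √(25/242) and R = 5√2/22.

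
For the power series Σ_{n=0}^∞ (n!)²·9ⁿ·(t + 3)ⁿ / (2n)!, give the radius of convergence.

R = 4/9

The ratio of consecutive coefficients is (n+1)²/[(2n+1)·(2n+2)] · 9 → 9/4.
Convergence for |t + 3| · 9/4 < 1, i.e. |t + 3| < 4/9. So R = 4/9.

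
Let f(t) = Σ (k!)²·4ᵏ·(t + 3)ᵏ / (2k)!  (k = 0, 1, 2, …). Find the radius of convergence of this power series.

The ratio of consecutive coefficients is (k+1)²/[(2k+1)·(2k+2)] · 4 → 1.
Convergence for |t + 3| < 1, so R = 1.

R = 1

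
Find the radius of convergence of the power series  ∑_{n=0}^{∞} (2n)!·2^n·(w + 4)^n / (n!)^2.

Apply the ratio test: |a_{n+1}| / |a_n| = (2n+1)·(2n+2)/(n+1)² · 2, which tends to 8 as n → ∞.
Hence the series converges for |w + 4| < 1/(8) = 1/8, so the radius of convergence is 1/8.

R = 1/8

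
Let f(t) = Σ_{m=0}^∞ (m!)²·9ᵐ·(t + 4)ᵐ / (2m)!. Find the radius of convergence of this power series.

Ratio test: |a_{m+1}/a_m| = (m+1)²/[(2m+1)·(2m+2)] · 9 → 9/4 as m → ∞.
Thus R = 1/(9/4) = 4/9.

R = 4/9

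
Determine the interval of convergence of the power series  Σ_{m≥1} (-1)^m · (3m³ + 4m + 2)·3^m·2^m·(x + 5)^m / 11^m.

By the ratio test, |a_{m+1}/a_m| = [(3(m+1)³ + 4(m+1) + 2)/(3m³ + 4m + 2)] · 3·2/11 → 6/11.
Thus R = 1/(6/11) = 11/6.
Endpoint x = -19/6: the terms have absolute value of order m³, which does not tend to 0, so the series diverges by the divergence test.
When x = -41/6, the terms do not tend to 0, so the series diverges.

(-41/6, -19/6)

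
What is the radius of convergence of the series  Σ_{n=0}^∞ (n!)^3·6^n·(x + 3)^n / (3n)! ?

Ratio test: |a_{n+1}/a_n| = (n+1)³/[(3n+1)·(3n+2)·(3n+3)] · 6 → 2/9 as n → ∞.
Thus R = 1/(2/9) = 9/2.

R = 9/2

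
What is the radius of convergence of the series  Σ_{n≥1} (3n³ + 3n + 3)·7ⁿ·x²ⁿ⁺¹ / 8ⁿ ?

R = 2√14/7

By the ratio test, |a_{n+1}/a_n| = [(3(n+1)³ + 3(n+1) + 3)/(3n³ + 3n + 3)] · 7/8 → 7/8.
Since the exponent of x increases by 2 each term, convergence requires |x|² < 8/7, hence R = 2√14/7.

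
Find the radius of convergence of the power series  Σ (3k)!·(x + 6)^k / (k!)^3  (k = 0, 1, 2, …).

R = 1/27

By the ratio test, |a_{k+1}/a_k| = (3k+1)·(3k+2)·(3k+3)/(k+1)³ → 27.
The series converges when 27 · |x + 6| < 1, giving R = 1/27.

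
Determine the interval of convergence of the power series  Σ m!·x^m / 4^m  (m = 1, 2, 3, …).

Ratio test: |a_{m+1}/a_m| = (m+1) · 1/4 → ∞ as m → ∞.
Since the ratio → ∞, the series diverges for every x ≠ 0, and R = 0.

{0}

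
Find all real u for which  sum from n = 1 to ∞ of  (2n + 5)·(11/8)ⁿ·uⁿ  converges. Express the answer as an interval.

Ratio test: |a_{n+1}/a_n| = [(2(n+1) + 5)/(2n + 5)] · 11/8 → 11/8 as n → ∞.
Hence the series converges for |u| < 1/(11/8) = 8/11, so the radius of convergence is 8/11.
When u = 8/11, the terms have absolute value of order n, which does not tend to 0, so the series diverges by the divergence test.
At u = -8/11: the terms have absolute value of order n, which does not tend to 0, so the series diverges by the divergence test.

(-8/11, 8/11)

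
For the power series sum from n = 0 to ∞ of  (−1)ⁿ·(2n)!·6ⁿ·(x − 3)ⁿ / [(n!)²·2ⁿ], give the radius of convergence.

R = 1/12

Ratio test: |a_{n+1}/a_n| = (2n+1)·(2n+2)/(n+1)² · 6/2 → 12 as n → ∞.
Thus R = 1/(12) = 1/12.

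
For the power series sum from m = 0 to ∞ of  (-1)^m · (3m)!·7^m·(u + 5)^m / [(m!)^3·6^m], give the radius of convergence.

R = 2/63

Apply the ratio test: |a_{m+1}| / |a_m| = (3m+1)·(3m+2)·(3m+3)/(m+1)³ · 7/6, which tends to 63/2 as m → ∞.
The series converges when 63/2 · |u + 5| < 1, giving R = 2/63.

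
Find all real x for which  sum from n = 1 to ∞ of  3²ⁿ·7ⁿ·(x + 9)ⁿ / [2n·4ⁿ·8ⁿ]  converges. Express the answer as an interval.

[-599/63, -535/63)

Apply the ratio test: |a_{n+1}| / |a_n| = [2n/2(n+1)] · 9·7/(4·8), which tends to 63/32 as n → ∞.
Convergence for |x + 9| · 63/32 < 1, i.e. |x + 9| < 32/63. So R = 32/63.
Check x = -535/63: the terms are asymptotic to a nonzero constant times 1/n, so the series diverges by limit comparison with Σ 1/n.
Endpoint x = -599/63: an alternating series whose terms decrease to 0 in absolute value, so it converges by the Leibniz criterion.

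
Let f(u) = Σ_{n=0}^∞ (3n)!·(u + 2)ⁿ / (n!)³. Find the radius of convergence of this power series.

R = 1/27

Apply the ratio test: |a_{n+1}| / |a_n| = (3n+1)·(3n+2)·(3n+3)/(n+1)³, which tends to 27 as n → ∞.
The series converges when 27 · |u + 2| < 1, giving R = 1/27.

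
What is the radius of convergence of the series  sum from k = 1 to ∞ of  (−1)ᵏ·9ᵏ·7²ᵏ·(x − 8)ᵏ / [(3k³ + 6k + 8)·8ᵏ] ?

The ratio of consecutive coefficients is [(3k³ + 6k + 8)/(3(k+1)³ + 6(k+1) + 8)] · 9·49/8 → 441/8.
Convergence for |x − 8| · 441/8 < 1, i.e. |x − 8| < 8/441. So R = 8/441.

R = 8/441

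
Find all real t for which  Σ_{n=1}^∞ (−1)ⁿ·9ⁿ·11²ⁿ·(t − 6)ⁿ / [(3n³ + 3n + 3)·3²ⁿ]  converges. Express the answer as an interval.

The ratio of consecutive coefficients is [(3n³ + 3n + 3)/(3(n+1)³ + 3(n+1) + 3)] · 9·121/9 → 121.
Hence the series converges for |t − 6| < 1/(121) = 1/121, so the radius of convergence is 1/121.
At t = 727/121: absolute convergence follows by limit comparison with Σ 1/n³.
Endpoint t = 725/121: the terms are on the order of 1/n³, so the series converges absolutely by comparison with the p-series (p = 3 > 1).

[725/121, 727/121]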